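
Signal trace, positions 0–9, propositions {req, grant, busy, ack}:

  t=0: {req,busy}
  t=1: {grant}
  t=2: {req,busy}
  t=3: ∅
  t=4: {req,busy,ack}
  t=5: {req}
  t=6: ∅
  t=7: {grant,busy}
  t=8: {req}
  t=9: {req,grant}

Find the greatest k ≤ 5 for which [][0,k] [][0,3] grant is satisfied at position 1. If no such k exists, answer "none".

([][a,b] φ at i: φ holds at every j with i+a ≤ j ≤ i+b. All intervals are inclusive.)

none

[][0,3] grant must hold from j=1 onward; find where it first fails.
  j=1: fails → no k works.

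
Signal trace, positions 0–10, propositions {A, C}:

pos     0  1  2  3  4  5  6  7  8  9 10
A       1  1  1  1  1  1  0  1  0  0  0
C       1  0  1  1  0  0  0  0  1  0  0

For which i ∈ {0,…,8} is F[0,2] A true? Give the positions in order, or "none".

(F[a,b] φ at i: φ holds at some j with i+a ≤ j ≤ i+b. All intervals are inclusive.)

Evaluate at each i in [0,8]:
  i=0: ✓ (witness j=0)
  i=1: ✓ (witness j=1)
  i=2: ✓ (witness j=2)
  i=3: ✓ (witness j=3)
  i=4: ✓ (witness j=4)
  i=5: ✓ (witness j=5)
  i=6: ✓ (witness j=7)
  i=7: ✓ (witness j=7)
  i=8: ✗ (none in [8,10])

0, 1, 2, 3, 4, 5, 6, 7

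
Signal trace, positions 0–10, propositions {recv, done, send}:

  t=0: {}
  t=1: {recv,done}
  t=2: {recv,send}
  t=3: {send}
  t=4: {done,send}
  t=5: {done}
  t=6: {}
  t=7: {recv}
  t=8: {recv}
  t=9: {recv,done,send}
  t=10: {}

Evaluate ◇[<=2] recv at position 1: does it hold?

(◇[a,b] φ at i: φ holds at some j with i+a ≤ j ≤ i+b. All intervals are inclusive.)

Check recv at each j in [1,3]:
  j=1: true
  j=2: true
  j=3: false
Found at j=1 → formula holds.

Yes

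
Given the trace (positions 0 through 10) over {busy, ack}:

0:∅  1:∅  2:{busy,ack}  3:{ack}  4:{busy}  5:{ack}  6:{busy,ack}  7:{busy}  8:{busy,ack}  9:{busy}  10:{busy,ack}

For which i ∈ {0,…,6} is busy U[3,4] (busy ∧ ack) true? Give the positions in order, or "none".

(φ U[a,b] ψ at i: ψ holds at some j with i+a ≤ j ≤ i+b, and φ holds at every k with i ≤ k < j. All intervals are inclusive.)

6

Evaluate at each i in [0,6]:
  i=0: ✗ (no rhs in [3,4])
  i=1: ✗ (no rhs in [4,5])
  i=2: ✗ (lhs fails at k=3 before rhs at j=6)
  i=3: ✗ (lhs fails at k=3 before rhs at j=6)
  i=4: ✗ (lhs fails at k=5 before rhs at j=8)
  i=5: ✗ (lhs fails at k=5 before rhs at j=8)
  i=6: ✓ (rhs at j=10; lhs holds on [6,9])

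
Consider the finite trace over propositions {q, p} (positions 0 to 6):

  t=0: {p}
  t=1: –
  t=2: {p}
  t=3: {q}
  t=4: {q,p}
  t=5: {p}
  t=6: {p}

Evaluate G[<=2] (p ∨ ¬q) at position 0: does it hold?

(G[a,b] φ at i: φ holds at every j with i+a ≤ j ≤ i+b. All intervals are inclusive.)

Check (p ∨ ¬q) at every j in [0,2]:
  j=0: true
  j=1: true
  j=2: true
All positions satisfy it → formula holds.

True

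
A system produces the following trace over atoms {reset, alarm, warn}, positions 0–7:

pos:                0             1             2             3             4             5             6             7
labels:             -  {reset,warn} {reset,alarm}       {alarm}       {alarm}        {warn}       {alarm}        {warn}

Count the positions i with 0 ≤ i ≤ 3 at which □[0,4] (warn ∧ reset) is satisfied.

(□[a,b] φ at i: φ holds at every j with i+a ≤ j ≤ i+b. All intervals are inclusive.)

Evaluate at each i in [0,3]:
  i=0: ✗ (fails at j=0)
  i=1: ✗ (fails at j=2)
  i=2: ✗ (fails at j=2)
  i=3: ✗ (fails at j=3)
Positions where it holds: {} → 0.

0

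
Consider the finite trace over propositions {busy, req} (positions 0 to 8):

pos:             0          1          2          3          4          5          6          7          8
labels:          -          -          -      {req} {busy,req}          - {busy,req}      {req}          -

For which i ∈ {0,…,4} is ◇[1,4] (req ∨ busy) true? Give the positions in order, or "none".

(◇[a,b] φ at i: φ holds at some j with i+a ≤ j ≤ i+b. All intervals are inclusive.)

0, 1, 2, 3, 4

Evaluate at each i in [0,4]:
  i=0: ✓ (witness j=3)
  i=1: ✓ (witness j=3)
  i=2: ✓ (witness j=3)
  i=3: ✓ (witness j=4)
  i=4: ✓ (witness j=6)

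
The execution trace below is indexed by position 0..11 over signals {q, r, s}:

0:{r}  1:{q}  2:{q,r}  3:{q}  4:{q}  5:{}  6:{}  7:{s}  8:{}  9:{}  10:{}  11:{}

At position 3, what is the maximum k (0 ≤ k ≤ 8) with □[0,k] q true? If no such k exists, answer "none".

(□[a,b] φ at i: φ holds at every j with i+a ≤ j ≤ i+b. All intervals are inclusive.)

1

q must hold from j=3 onward; find where it first fails.
  j=3: holds
  j=4: holds
  j=5: fails
Holds on [3,4], so largest k = 1.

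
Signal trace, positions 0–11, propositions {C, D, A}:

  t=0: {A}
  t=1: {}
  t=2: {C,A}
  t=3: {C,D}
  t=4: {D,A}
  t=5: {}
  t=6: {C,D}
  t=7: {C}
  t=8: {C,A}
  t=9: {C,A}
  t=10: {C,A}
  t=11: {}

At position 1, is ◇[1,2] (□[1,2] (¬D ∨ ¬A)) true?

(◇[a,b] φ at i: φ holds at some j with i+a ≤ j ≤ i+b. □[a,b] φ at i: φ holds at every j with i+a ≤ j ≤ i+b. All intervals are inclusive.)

Check □[1,2] (¬D ∨ ¬A) at each j in [2,3]:
  j=2: fails at 4
  j=3: fails at 4
No position in the window satisfies it → formula fails.

False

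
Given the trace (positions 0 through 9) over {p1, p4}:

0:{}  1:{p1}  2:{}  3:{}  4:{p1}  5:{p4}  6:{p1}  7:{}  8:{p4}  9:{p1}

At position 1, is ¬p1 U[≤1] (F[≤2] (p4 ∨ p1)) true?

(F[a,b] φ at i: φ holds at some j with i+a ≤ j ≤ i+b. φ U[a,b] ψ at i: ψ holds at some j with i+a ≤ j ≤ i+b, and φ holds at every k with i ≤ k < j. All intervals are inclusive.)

True

Need some j in [1,2] with F[≤2] (p4 ∨ p1), and ¬p1 at every k in [1,j-1].
  j=1: F[≤2] (p4 ∨ p1) holds; no prefix to check → satisfied.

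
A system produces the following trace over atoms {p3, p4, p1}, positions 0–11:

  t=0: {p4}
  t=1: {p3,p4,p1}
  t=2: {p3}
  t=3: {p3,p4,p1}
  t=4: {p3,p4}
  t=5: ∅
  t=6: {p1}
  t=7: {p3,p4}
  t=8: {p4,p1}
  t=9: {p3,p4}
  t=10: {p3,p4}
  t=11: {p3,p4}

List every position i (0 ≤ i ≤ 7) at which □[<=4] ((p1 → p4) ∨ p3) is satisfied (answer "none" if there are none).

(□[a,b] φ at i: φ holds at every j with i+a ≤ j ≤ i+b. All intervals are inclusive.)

Evaluate at each i in [0,7]:
  i=0: ✓ (all of [0,4])
  i=1: ✓ (all of [1,5])
  i=2: ✗ (fails at j=6)
  i=3: ✗ (fails at j=6)
  i=4: ✗ (fails at j=6)
  i=5: ✗ (fails at j=6)
  i=6: ✗ (fails at j=6)
  i=7: ✓ (all of [7,11])

0, 1, 7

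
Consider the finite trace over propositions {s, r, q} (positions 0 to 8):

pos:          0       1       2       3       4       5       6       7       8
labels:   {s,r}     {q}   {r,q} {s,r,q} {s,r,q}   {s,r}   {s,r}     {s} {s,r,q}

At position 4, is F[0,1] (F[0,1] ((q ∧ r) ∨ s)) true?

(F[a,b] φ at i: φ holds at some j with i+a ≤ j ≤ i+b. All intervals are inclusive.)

Holds

Check F[0,1] ((q ∧ r) ∨ s) at each j in [4,5]:
  j=4: holds (witness at 4)
  j=5: holds (witness at 5)
Found at j=4 → formula holds.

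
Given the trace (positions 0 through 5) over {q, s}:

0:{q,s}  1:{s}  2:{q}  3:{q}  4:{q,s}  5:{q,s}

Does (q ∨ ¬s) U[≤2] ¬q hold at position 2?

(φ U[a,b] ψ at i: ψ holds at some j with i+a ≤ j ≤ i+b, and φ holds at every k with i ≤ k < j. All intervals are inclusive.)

False

Need some j in [2,4] with ¬q, and (q ∨ ¬s) at every k in [2,j-1].
  j=2: ¬q false.
  j=3: ¬q false.
  j=4: ¬q false.
No j in the window works → until fails.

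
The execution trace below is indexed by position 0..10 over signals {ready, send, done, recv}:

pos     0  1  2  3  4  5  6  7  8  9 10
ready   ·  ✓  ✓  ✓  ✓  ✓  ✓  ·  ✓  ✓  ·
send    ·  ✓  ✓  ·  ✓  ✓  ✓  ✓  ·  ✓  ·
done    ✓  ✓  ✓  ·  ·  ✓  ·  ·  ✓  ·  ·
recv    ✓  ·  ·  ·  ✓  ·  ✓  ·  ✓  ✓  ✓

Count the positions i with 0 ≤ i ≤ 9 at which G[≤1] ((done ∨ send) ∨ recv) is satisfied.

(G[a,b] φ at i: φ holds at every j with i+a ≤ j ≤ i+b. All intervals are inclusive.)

8

Evaluate at each i in [0,9]:
  i=0: ✓ (all of [0,1])
  i=1: ✓ (all of [1,2])
  i=2: ✗ (fails at j=3)
  i=3: ✗ (fails at j=3)
  i=4: ✓ (all of [4,5])
  i=5: ✓ (all of [5,6])
  i=6: ✓ (all of [6,7])
  i=7: ✓ (all of [7,8])
  i=8: ✓ (all of [8,9])
  i=9: ✓ (all of [9,10])
Positions where it holds: {0, 1, 4, 5, 6, 7, 8, 9} → 8.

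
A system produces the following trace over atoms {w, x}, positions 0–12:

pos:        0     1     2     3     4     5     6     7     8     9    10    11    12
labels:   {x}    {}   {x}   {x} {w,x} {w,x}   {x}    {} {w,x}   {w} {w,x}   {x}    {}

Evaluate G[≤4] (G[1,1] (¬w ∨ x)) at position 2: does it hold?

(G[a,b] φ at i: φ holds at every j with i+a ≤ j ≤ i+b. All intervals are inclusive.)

Holds

Check G[1,1] (¬w ∨ x) at every j in [2,6]:
  j=2: holds on [3,3]
  j=3: holds on [4,4]
  j=4: holds on [5,5]
  j=5: holds on [6,6]
  j=6: holds on [7,7]
All positions satisfy it → formula holds.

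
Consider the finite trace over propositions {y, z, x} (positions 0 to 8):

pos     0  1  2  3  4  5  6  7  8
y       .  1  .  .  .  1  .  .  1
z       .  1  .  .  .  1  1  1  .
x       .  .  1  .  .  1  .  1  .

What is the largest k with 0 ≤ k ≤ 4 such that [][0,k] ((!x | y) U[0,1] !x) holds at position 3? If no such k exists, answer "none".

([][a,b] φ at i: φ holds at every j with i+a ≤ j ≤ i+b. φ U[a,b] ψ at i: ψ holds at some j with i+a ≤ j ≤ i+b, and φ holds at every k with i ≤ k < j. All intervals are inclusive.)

((!x | y) U[0,1] !x) must hold from j=3 onward; find where it first fails.
  j=3: holds
  j=4: holds
  j=5: holds
  j=6: holds
  j=7: fails
Holds on [3,6], so largest k = 3.

3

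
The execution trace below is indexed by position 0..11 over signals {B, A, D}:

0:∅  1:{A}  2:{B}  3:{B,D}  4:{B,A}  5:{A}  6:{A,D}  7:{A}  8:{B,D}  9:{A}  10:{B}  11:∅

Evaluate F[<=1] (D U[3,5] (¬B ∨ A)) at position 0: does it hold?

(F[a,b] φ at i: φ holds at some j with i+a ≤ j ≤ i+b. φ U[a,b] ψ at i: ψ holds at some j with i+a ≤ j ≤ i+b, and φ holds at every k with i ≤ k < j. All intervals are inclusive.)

No

Check (D U[3,5] (¬B ∨ A)) at each j in [0,1]:
  j=0: fails
  j=1: fails
No position in the window satisfies it → formula fails.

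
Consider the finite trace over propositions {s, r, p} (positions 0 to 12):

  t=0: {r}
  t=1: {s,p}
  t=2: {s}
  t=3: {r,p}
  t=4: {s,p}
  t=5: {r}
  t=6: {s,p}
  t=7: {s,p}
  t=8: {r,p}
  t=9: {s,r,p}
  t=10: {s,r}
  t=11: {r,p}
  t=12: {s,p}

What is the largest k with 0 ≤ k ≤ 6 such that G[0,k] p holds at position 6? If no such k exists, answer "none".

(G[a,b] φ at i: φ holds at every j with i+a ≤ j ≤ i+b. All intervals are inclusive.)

p must hold from j=6 onward; find where it first fails.
  j=6: holds
  j=7: holds
  j=8: holds
  j=9: holds
  j=10: fails
Holds on [6,9], so largest k = 3.

3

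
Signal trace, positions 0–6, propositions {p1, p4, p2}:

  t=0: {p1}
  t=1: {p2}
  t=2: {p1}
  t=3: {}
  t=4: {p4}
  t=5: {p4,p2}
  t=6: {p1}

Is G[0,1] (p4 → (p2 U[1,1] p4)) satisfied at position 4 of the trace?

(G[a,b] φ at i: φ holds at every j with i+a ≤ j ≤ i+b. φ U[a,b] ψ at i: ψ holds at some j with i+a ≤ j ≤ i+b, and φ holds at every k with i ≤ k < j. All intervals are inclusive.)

Check (p4 → (p2 U[1,1] p4)) at every j in [4,5]:
  j=4: antecedent true; consequent fails → ✗
  j=5: antecedent true; consequent fails → ✗
Fails at j=4 → formula fails.

Does not hold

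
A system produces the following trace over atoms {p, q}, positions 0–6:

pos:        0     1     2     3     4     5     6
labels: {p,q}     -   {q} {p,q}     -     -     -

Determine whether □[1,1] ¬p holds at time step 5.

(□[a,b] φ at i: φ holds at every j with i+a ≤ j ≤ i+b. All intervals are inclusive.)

True

Check ¬p at every j in [6,6]:
  j=6: true
All positions satisfy it → formula holds.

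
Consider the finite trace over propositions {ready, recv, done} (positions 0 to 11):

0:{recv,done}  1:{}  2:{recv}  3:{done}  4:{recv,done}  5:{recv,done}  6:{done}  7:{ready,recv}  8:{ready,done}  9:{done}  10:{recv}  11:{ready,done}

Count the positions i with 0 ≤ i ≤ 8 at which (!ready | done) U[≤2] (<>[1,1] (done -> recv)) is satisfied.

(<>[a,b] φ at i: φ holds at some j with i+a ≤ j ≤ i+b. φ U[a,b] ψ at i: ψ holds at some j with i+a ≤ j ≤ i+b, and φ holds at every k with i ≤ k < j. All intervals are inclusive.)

Evaluate at each i in [0,8]:
  i=0: ✓ (rhs at j=0)
  i=1: ✓ (rhs at j=1)
  i=2: ✓ (rhs at j=3; lhs holds on [2,2])
  i=3: ✓ (rhs at j=3)
  i=4: ✓ (rhs at j=4)
  i=5: ✓ (rhs at j=6; lhs holds on [5,5])
  i=6: ✓ (rhs at j=6)
  i=7: ✗ (lhs fails at k=7 before rhs at j=9)
  i=8: ✓ (rhs at j=9; lhs holds on [8,8])
Positions where it holds: {0, 1, 2, 3, 4, 5, 6, 8} → 8.

8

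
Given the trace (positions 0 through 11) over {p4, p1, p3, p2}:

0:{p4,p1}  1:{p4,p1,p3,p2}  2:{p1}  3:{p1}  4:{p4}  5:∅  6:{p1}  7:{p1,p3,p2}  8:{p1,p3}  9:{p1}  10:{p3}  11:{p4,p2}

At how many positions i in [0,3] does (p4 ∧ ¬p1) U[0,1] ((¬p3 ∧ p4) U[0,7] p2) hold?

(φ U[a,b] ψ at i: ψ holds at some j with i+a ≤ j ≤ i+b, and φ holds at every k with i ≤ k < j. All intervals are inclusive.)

Evaluate at each i in [0,3]:
  i=0: ✓ (rhs at j=0)
  i=1: ✓ (rhs at j=1)
  i=2: ✗ (no rhs in [2,3])
  i=3: ✗ (no rhs in [3,4])
Positions where it holds: {0, 1} → 2.

2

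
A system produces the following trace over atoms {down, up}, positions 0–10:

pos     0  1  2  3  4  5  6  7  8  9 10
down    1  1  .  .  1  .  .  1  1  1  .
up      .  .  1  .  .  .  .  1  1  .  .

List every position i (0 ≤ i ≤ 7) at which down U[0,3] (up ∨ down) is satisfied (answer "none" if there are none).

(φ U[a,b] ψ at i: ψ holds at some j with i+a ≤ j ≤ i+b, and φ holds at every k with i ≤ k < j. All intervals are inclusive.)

Evaluate at each i in [0,7]:
  i=0: ✓ (rhs at j=0)
  i=1: ✓ (rhs at j=1)
  i=2: ✓ (rhs at j=2)
  i=3: ✗ (lhs fails at k=3 before rhs at j=4)
  i=4: ✓ (rhs at j=4)
  i=5: ✗ (lhs fails at k=5 before rhs at j=7)
  i=6: ✗ (lhs fails at k=6 before rhs at j=7)
  i=7: ✓ (rhs at j=7)

0, 1, 2, 4, 7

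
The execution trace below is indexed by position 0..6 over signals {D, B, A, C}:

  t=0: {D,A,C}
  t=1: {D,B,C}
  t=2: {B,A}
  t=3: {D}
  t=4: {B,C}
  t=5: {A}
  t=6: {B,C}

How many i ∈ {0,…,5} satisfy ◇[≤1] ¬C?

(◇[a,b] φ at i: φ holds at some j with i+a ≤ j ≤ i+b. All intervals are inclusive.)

5

Evaluate at each i in [0,5]:
  i=0: ✗ (none in [0,1])
  i=1: ✓ (witness j=2)
  i=2: ✓ (witness j=2)
  i=3: ✓ (witness j=3)
  i=4: ✓ (witness j=5)
  i=5: ✓ (witness j=5)
Positions where it holds: {1, 2, 3, 4, 5} → 5.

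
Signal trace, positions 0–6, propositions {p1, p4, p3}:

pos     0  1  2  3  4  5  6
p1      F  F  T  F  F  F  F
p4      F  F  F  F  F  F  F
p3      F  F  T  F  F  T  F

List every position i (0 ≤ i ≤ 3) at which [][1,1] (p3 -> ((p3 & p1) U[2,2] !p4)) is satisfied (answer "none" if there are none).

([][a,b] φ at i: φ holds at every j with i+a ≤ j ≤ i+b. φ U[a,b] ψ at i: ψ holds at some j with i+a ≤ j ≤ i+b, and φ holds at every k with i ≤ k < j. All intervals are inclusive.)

Evaluate at each i in [0,3]:
  i=0: ✓ (all of [1,1])
  i=1: ✗ (fails at j=2)
  i=2: ✓ (all of [3,3])
  i=3: ✓ (all of [4,4])

0, 2, 3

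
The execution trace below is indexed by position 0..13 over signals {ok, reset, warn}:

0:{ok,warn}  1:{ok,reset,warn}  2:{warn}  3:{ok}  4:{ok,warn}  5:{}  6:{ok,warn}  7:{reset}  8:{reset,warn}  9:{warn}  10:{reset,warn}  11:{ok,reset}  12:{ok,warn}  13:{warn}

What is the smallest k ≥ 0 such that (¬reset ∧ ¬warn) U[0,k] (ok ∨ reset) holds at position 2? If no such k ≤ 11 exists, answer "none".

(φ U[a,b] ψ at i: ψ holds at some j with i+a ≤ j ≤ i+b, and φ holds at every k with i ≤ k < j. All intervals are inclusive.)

Need earliest j ≥ 2 with (ok ∨ reset), and (¬reset ∧ ¬warn) at every k in [2,j-1].
  j=2: rhs fails.
  j=3: rhs holds but lhs fails at k=2.
  j=4: rhs holds but lhs fails at k=2.
  j=5: rhs fails.
  j=6: rhs holds but lhs fails at k=2.
  j=7: rhs holds but lhs fails at k=2.
  j=8: rhs holds but lhs fails at k=2.
  j=9: rhs fails.
  j=10: rhs holds but lhs fails at k=2.
  j=11: rhs holds but lhs fails at k=2.
  j=12: rhs holds but lhs fails at k=2.
  j=13: rhs fails.
No witness within the range → none.

none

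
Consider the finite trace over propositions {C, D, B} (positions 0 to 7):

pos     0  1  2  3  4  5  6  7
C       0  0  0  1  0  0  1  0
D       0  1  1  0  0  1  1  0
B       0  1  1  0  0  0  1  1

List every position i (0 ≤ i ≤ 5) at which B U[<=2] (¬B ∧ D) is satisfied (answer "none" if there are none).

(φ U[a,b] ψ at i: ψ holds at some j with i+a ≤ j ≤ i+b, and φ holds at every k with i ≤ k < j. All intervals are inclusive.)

5

Evaluate at each i in [0,5]:
  i=0: ✗ (no rhs in [0,2])
  i=1: ✗ (no rhs in [1,3])
  i=2: ✗ (no rhs in [2,4])
  i=3: ✗ (lhs fails at k=3 before rhs at j=5)
  i=4: ✗ (lhs fails at k=4 before rhs at j=5)
  i=5: ✓ (rhs at j=5)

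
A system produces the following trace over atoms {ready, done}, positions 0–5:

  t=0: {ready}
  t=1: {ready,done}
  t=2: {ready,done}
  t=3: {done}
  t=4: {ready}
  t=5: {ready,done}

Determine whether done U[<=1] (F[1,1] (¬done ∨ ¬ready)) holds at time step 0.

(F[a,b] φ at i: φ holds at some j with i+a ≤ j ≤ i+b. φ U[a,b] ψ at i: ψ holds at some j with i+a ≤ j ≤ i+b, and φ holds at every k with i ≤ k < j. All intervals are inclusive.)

Need some j in [0,1] with F[1,1] (¬done ∨ ¬ready), and done at every k in [0,j-1].
  j=0: F[1,1] (¬done ∨ ¬ready) — fails (none in [1,1]).
  j=1: F[1,1] (¬done ∨ ¬ready) — fails (none in [2,2]).
No j in the window works → until fails.

No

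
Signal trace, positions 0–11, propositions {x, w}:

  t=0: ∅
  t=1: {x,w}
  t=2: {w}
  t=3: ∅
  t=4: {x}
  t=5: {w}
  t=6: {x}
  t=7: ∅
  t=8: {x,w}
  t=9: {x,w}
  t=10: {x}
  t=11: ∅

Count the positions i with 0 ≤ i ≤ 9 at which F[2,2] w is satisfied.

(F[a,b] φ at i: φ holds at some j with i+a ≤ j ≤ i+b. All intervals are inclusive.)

Evaluate at each i in [0,9]:
  i=0: ✓ (witness j=2)
  i=1: ✗ (none in [3,3])
  i=2: ✗ (none in [4,4])
  i=3: ✓ (witness j=5)
  i=4: ✗ (none in [6,6])
  i=5: ✗ (none in [7,7])
  i=6: ✓ (witness j=8)
  i=7: ✓ (witness j=9)
  i=8: ✗ (none in [10,10])
  i=9: ✗ (none in [11,11])
Positions where it holds: {0, 3, 6, 7} → 4.

4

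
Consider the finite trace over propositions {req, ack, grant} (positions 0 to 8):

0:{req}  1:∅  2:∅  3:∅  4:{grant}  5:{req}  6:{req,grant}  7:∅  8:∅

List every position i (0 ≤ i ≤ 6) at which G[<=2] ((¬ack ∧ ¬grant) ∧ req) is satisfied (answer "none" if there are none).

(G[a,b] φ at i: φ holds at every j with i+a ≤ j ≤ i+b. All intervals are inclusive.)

Evaluate at each i in [0,6]:
  i=0: ✗ (fails at j=1)
  i=1: ✗ (fails at j=1)
  i=2: ✗ (fails at j=2)
  i=3: ✗ (fails at j=3)
  i=4: ✗ (fails at j=4)
  i=5: ✗ (fails at j=6)
  i=6: ✗ (fails at j=6)

none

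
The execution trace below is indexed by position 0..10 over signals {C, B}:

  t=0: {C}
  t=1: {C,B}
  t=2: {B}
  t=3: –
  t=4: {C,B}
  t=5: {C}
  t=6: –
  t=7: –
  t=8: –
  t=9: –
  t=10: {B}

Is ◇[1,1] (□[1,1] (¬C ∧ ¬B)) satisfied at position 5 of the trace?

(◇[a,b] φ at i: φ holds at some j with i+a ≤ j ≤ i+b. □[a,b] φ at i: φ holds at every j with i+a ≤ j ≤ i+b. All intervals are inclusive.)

Check □[1,1] (¬C ∧ ¬B) at each j in [6,6]:
  j=6: holds on [7,7]
Found at j=6 → formula holds.

Holds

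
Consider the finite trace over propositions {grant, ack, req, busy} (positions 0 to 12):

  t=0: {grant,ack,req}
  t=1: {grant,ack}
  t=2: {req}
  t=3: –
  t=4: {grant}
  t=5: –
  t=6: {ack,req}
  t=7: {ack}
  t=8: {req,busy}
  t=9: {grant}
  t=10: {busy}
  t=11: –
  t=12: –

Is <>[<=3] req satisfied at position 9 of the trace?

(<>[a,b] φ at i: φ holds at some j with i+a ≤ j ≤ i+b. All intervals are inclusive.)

Does not hold

Check req at each j in [9,12]:
  j=9: false
  j=10: false
  j=11: false
  j=12: false
No position in the window satisfies it → formula fails.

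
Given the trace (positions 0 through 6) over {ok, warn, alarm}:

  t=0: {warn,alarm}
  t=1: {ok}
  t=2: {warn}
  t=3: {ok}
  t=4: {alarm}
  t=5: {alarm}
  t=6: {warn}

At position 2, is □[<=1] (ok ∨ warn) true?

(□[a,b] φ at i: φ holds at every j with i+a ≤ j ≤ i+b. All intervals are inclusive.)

Check (ok ∨ warn) at every j in [2,3]:
  j=2: true
  j=3: true
All positions satisfy it → formula holds.

True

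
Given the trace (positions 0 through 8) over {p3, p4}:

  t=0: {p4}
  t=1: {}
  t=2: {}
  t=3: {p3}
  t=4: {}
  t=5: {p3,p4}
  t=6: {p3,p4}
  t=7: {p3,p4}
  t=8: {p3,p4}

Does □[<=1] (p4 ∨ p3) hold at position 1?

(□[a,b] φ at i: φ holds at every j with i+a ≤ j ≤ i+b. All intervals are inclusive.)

Check (p4 ∨ p3) at every j in [1,2]:
  j=1: false
  j=2: false
Fails at j=1 → formula fails.

No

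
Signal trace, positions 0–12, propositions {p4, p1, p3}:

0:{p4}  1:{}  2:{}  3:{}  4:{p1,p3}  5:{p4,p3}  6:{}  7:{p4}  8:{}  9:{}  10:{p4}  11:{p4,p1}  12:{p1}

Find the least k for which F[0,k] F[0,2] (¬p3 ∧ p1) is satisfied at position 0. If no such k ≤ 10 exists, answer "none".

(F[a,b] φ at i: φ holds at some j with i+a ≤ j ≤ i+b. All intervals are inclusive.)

9

Scan j = 0,1,… for F[0,2] (¬p3 ∧ p1):
  j=0: fails
  j=1: fails
  j=2: fails
  j=3: fails
  j=4: fails
  j=5: fails
  j=6: fails
  j=7: fails
  j=8: fails
  j=9: holds
First hit at j=9, so smallest k = 9-0 = 9.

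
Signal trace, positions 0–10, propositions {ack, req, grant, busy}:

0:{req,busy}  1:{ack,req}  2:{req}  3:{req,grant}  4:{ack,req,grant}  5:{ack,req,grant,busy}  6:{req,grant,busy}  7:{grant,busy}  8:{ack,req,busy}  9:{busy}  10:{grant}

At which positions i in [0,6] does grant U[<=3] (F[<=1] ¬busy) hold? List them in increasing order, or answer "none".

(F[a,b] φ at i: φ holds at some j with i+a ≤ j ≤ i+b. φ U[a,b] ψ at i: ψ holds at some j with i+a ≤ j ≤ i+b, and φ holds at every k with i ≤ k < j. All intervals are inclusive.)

Evaluate at each i in [0,6]:
  i=0: ✓ (rhs at j=0)
  i=1: ✓ (rhs at j=1)
  i=2: ✓ (rhs at j=2)
  i=3: ✓ (rhs at j=3)
  i=4: ✓ (rhs at j=4)
  i=5: ✗ (no rhs in [5,8])
  i=6: ✗ (lhs fails at k=8 before rhs at j=9)

0, 1, 2, 3, 4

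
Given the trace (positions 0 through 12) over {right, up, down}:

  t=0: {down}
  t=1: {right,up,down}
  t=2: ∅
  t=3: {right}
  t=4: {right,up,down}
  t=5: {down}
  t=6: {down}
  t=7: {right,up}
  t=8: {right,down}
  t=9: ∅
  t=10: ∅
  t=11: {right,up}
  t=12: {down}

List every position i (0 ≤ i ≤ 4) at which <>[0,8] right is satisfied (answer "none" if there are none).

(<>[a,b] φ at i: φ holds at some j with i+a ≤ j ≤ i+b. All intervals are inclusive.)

Evaluate at each i in [0,4]:
  i=0: ✓ (witness j=1)
  i=1: ✓ (witness j=1)
  i=2: ✓ (witness j=3)
  i=3: ✓ (witness j=3)
  i=4: ✓ (witness j=4)

0, 1, 2, 3, 4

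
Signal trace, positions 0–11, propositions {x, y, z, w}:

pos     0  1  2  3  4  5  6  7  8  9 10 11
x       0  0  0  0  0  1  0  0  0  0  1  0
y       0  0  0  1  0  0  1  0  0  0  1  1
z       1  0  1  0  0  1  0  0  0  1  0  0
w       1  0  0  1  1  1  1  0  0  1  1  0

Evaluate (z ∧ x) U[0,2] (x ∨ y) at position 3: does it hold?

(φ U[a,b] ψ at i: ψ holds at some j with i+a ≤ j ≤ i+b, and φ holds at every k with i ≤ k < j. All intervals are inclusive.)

Need some j in [3,5] with (x ∨ y), and (z ∧ x) at every k in [3,j-1].
  j=3: (x ∨ y) holds; no prefix to check → satisfied.

Yes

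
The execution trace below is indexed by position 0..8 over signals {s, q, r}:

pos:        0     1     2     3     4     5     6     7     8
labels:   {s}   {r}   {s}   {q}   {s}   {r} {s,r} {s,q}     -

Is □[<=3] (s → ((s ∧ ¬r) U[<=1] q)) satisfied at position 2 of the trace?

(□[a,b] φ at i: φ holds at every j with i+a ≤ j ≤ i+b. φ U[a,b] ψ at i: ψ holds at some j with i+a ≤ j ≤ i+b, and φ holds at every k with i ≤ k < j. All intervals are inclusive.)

Check (s → ((s ∧ ¬r) U[<=1] q)) at every j in [2,5]:
  j=2: antecedent true; consequent holds → ✓
  j=3: antecedent false → ✓
  j=4: antecedent true; consequent fails → ✗
  j=5: antecedent false → ✓
Fails at j=4 → formula fails.

No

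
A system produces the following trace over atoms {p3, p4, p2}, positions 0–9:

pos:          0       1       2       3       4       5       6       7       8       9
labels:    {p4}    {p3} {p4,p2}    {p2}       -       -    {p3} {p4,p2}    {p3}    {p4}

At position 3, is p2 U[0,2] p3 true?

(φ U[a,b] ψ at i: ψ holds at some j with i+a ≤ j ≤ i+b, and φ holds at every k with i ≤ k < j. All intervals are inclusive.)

Need some j in [3,5] with p3, and p2 at every k in [3,j-1].
  j=3: p3 false.
  j=4: p3 false.
  j=5: p3 false.
No j in the window works → until fails.

No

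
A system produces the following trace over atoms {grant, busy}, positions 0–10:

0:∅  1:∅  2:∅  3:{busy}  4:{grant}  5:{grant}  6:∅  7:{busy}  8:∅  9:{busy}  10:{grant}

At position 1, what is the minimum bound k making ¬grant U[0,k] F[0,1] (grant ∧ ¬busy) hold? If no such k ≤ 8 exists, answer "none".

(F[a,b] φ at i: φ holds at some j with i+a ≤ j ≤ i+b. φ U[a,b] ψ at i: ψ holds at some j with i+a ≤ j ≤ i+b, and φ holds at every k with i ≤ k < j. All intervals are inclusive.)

2

Need earliest j ≥ 1 with F[0,1] (grant ∧ ¬busy), and ¬grant at every k in [1,j-1].
  j=1: rhs fails.
  j=2: rhs fails.
  j=3: rhs holds; lhs holds on [1,2]. k = 2.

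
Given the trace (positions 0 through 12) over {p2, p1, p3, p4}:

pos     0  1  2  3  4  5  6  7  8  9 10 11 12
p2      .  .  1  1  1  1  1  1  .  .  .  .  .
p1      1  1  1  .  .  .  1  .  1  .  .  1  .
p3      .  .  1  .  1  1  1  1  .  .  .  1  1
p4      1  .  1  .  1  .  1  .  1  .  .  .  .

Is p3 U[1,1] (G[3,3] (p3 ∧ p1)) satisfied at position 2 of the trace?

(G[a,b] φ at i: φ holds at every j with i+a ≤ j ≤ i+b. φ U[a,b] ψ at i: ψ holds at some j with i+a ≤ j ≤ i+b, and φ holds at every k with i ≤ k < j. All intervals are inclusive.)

Need some j in [3,3] with G[3,3] (p3 ∧ p1), and p3 at every k in [2,j-1].
  j=3: G[3,3] (p3 ∧ p1) holds; p3 holds at every k in [2,2] → satisfied.

True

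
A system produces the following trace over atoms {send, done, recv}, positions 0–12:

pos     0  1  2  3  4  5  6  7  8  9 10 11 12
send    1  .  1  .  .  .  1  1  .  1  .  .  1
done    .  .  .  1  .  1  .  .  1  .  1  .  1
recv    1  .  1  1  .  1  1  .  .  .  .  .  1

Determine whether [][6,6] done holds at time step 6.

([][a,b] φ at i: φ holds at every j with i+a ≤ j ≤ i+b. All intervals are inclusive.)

Yes

Check done at every j in [12,12]:
  j=12: true
All positions satisfy it → formula holds.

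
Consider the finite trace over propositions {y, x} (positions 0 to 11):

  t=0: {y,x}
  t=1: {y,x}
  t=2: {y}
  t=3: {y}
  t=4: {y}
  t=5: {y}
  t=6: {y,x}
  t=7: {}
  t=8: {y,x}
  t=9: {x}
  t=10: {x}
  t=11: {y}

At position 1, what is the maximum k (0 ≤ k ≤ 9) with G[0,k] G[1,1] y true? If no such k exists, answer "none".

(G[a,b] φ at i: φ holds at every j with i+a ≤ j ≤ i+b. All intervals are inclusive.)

G[1,1] y must hold from j=1 onward; find where it first fails.
  j=1: holds
  j=2: holds
  j=3: holds
  j=4: holds
  j=5: holds
  j=6: fails
Holds on [1,5], so largest k = 4.

4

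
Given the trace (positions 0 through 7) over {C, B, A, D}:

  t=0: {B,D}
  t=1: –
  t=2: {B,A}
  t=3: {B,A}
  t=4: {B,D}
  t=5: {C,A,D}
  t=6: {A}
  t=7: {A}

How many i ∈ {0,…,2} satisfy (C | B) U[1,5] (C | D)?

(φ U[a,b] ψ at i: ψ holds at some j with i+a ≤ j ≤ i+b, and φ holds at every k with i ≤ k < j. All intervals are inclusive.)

1

Evaluate at each i in [0,2]:
  i=0: ✗ (lhs fails at k=1 before rhs at j=4)
  i=1: ✗ (lhs fails at k=1 before rhs at j=4)
  i=2: ✓ (rhs at j=4; lhs holds on [2,3])
Positions where it holds: {2} → 1.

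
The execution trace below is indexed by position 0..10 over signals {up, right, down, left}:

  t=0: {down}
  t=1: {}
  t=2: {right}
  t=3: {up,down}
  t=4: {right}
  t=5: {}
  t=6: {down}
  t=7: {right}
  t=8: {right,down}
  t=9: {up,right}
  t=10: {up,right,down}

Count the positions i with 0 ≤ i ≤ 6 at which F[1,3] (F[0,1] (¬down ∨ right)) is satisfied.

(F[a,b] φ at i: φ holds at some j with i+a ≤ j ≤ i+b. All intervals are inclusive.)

Evaluate at each i in [0,6]:
  i=0: ✓ (witness j=1)
  i=1: ✓ (witness j=2)
  i=2: ✓ (witness j=3)
  i=3: ✓ (witness j=4)
  i=4: ✓ (witness j=5)
  i=5: ✓ (witness j=6)
  i=6: ✓ (witness j=7)
Positions where it holds: {0, 1, 2, 3, 4, 5, 6} → 7.

7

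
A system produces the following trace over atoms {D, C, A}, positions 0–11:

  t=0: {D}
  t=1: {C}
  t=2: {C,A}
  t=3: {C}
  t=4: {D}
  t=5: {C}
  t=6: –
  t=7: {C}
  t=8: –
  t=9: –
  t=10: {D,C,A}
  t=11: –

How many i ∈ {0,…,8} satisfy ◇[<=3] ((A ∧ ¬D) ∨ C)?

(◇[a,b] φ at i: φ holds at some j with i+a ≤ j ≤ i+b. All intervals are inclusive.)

Evaluate at each i in [0,8]:
  i=0: ✓ (witness j=1)
  i=1: ✓ (witness j=1)
  i=2: ✓ (witness j=2)
  i=3: ✓ (witness j=3)
  i=4: ✓ (witness j=5)
  i=5: ✓ (witness j=5)
  i=6: ✓ (witness j=7)
  i=7: ✓ (witness j=7)
  i=8: ✓ (witness j=10)
Positions where it holds: {0, 1, 2, 3, 4, 5, 6, 7, 8} → 9.

9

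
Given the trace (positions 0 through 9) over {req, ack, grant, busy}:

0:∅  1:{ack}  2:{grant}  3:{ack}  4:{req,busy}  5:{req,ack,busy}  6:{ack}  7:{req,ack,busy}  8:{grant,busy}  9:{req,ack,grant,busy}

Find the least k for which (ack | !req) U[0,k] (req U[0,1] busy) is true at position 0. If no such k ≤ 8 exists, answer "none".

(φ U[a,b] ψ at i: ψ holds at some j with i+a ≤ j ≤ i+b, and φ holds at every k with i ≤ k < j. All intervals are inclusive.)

4

Need earliest j ≥ 0 with (req U[0,1] busy), and (ack | !req) at every k in [0,j-1].
  j=0: rhs fails.
  j=1: rhs fails.
  j=2: rhs fails.
  j=3: rhs fails.
  j=4: rhs holds; lhs holds on [0,3]. k = 4.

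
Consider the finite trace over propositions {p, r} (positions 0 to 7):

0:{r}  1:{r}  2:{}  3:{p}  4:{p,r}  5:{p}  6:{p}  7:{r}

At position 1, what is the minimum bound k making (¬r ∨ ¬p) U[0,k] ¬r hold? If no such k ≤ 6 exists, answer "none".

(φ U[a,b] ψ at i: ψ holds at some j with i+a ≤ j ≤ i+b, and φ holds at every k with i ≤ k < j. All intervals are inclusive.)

Need earliest j ≥ 1 with ¬r, and (¬r ∨ ¬p) at every k in [1,j-1].
  j=1: rhs fails.
  j=2: rhs holds; lhs holds on [1,1]. k = 1.

1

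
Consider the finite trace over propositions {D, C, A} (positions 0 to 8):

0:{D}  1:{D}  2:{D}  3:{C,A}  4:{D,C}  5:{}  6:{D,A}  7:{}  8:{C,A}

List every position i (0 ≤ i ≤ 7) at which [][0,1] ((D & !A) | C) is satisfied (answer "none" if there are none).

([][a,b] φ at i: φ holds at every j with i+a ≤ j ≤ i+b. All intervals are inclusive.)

Evaluate at each i in [0,7]:
  i=0: ✓ (all of [0,1])
  i=1: ✓ (all of [1,2])
  i=2: ✓ (all of [2,3])
  i=3: ✓ (all of [3,4])
  i=4: ✗ (fails at j=5)
  i=5: ✗ (fails at j=5)
  i=6: ✗ (fails at j=6)
  i=7: ✗ (fails at j=7)

0, 1, 2, 3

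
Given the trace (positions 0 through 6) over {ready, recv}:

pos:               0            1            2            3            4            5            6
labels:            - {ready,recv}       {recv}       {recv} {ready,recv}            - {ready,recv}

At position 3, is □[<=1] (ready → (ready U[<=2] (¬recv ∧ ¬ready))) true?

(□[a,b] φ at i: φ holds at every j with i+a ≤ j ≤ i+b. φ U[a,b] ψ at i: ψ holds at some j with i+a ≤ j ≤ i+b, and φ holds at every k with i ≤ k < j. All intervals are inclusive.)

Check (ready → (ready U[<=2] (¬recv ∧ ¬ready))) at every j in [3,4]:
  j=3: antecedent false → ✓
  j=4: antecedent true; consequent holds → ✓
All positions satisfy it → formula holds.

Yes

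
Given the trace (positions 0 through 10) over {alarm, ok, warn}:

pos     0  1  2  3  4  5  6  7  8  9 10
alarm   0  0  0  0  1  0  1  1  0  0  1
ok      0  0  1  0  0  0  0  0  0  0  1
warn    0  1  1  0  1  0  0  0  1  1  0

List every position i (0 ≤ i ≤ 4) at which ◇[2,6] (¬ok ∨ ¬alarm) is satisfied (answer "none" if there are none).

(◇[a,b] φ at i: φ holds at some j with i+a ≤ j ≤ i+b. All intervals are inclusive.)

0, 1, 2, 3, 4

Evaluate at each i in [0,4]:
  i=0: ✓ (witness j=2)
  i=1: ✓ (witness j=3)
  i=2: ✓ (witness j=4)
  i=3: ✓ (witness j=5)
  i=4: ✓ (witness j=6)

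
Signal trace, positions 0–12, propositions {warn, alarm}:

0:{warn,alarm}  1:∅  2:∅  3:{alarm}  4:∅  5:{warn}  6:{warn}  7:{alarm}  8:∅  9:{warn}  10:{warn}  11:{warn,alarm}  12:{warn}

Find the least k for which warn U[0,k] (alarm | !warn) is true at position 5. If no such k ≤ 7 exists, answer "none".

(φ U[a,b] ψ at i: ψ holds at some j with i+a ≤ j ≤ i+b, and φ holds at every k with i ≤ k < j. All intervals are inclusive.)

2

Need earliest j ≥ 5 with (alarm | !warn), and warn at every k in [5,j-1].
  j=5: rhs fails.
  j=6: rhs fails.
  j=7: rhs holds; lhs holds on [5,6]. k = 2.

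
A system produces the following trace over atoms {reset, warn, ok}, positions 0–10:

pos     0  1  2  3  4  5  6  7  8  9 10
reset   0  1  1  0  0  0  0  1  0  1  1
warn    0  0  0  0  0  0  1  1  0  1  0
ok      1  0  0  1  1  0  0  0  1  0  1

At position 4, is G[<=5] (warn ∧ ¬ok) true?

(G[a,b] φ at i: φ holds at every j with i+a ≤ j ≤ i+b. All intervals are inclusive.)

False

Check (warn ∧ ¬ok) at every j in [4,9]:
  j=4: false
  j=5: false
  j=6: true
  j=7: true
  j=8: false
  j=9: true
Fails at j=4 → formula fails.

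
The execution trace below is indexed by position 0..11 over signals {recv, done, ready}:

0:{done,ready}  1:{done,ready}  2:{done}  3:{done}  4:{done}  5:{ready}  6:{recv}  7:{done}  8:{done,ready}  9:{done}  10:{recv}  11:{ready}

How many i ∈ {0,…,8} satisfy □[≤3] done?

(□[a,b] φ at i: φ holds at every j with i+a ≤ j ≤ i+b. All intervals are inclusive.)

Evaluate at each i in [0,8]:
  i=0: ✓ (all of [0,3])
  i=1: ✓ (all of [1,4])
  i=2: ✗ (fails at j=5)
  i=3: ✗ (fails at j=5)
  i=4: ✗ (fails at j=5)
  i=5: ✗ (fails at j=5)
  i=6: ✗ (fails at j=6)
  i=7: ✗ (fails at j=10)
  i=8: ✗ (fails at j=10)
Positions where it holds: {0, 1} → 2.

2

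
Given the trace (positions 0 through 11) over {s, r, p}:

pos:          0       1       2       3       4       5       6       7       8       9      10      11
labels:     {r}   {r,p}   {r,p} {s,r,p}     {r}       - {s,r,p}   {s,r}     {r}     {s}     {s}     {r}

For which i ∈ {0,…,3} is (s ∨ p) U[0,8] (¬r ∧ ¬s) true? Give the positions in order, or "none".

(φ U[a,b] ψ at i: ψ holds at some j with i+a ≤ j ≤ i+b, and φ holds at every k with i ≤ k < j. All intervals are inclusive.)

Evaluate at each i in [0,3]:
  i=0: ✗ (lhs fails at k=0 before rhs at j=5)
  i=1: ✗ (lhs fails at k=4 before rhs at j=5)
  i=2: ✗ (lhs fails at k=4 before rhs at j=5)
  i=3: ✗ (lhs fails at k=4 before rhs at j=5)

none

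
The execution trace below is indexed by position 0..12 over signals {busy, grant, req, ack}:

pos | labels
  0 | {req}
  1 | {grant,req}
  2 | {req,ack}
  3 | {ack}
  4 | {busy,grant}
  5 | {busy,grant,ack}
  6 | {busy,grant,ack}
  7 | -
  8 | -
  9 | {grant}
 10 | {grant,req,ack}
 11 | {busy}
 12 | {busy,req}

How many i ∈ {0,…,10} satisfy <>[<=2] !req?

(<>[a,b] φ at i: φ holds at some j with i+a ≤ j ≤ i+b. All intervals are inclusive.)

Evaluate at each i in [0,10]:
  i=0: ✗ (none in [0,2])
  i=1: ✓ (witness j=3)
  i=2: ✓ (witness j=3)
  i=3: ✓ (witness j=3)
  i=4: ✓ (witness j=4)
  i=5: ✓ (witness j=5)
  i=6: ✓ (witness j=6)
  i=7: ✓ (witness j=7)
  i=8: ✓ (witness j=8)
  i=9: ✓ (witness j=9)
  i=10: ✓ (witness j=11)
Positions where it holds: {1, 2, 3, 4, 5, 6, 7, 8, 9, 10} → 10.

10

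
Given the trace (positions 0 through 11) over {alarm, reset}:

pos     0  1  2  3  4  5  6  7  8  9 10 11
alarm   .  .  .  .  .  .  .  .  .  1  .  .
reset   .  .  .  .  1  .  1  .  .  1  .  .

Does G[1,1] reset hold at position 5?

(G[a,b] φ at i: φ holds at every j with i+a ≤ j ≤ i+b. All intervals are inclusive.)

True

Check reset at every j in [6,6]:
  j=6: true
All positions satisfy it → formula holds.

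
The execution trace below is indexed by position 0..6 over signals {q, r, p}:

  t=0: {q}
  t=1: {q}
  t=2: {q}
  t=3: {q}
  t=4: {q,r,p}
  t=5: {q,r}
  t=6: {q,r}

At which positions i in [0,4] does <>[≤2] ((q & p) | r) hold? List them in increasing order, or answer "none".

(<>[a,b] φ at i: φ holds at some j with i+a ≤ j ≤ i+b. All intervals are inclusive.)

2, 3, 4

Evaluate at each i in [0,4]:
  i=0: ✗ (none in [0,2])
  i=1: ✗ (none in [1,3])
  i=2: ✓ (witness j=4)
  i=3: ✓ (witness j=4)
  i=4: ✓ (witness j=4)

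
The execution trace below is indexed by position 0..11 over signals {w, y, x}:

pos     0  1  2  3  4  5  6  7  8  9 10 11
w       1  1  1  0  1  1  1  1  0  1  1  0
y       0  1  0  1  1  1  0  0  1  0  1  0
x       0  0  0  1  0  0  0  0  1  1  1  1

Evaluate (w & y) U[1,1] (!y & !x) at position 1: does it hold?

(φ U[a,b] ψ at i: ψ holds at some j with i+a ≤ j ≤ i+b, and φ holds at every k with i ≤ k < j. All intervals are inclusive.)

True

Need some j in [2,2] with (!y & !x), and (w & y) at every k in [1,j-1].
  j=2: (!y & !x) holds; (w & y) holds at every k in [1,1] → satisfied.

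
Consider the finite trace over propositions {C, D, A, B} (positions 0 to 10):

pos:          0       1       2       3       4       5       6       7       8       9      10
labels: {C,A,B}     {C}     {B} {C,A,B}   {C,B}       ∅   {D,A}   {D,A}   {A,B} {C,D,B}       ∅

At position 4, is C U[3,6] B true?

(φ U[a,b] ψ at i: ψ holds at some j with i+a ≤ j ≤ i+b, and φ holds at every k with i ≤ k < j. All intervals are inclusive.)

Does not hold

Need some j in [7,10] with B, and C at every k in [4,j-1].
  j=7: B false.
  j=8: B holds, but C fails at k=5 → not this j.
  j=9: B holds, but C fails at k=5 → not this j.
  j=10: B false.
No j in the window works → until fails.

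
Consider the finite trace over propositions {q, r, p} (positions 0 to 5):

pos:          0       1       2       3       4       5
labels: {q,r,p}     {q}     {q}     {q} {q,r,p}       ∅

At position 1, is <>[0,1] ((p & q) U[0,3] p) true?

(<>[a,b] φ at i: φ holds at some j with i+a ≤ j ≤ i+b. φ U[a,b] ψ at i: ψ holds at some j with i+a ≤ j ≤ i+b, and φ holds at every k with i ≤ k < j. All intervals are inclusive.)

Check ((p & q) U[0,3] p) at each j in [1,2]:
  j=1: fails
  j=2: fails
No position in the window satisfies it → formula fails.

Does not hold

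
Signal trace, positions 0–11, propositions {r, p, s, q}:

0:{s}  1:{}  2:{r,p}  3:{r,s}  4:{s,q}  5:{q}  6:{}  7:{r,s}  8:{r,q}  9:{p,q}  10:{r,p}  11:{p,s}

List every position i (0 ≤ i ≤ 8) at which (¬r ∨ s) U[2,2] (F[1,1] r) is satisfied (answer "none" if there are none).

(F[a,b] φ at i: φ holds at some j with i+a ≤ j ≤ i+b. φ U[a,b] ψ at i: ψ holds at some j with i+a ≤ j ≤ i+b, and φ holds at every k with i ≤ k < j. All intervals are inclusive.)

Evaluate at each i in [0,8]:
  i=0: ✓ (rhs at j=2; lhs holds on [0,1])
  i=1: ✗ (no rhs in [3,3])
  i=2: ✗ (no rhs in [4,4])
  i=3: ✗ (no rhs in [5,5])
  i=4: ✓ (rhs at j=6; lhs holds on [4,5])
  i=5: ✓ (rhs at j=7; lhs holds on [5,6])
  i=6: ✗ (no rhs in [8,8])
  i=7: ✗ (lhs fails at k=8 before rhs at j=9)
  i=8: ✗ (no rhs in [10,10])

0, 4, 5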